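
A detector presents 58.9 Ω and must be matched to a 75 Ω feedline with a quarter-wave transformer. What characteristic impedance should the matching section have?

Z_qwt ≈ 66.5 Ω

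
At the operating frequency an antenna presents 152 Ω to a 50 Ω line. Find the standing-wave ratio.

VSWR ≈ 3.04

Γ = (152 − 50)/(152 + 50) = 0.505
VSWR = (1 + 0.505)/(1 − 0.505)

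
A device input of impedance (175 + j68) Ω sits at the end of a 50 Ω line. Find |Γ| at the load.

|Γ| ≈ 0.605

Γ = (Z_L − Z_0)/(Z_L + Z_0) = (125 + j68)/(225 + j68)
|Γ| = 142/235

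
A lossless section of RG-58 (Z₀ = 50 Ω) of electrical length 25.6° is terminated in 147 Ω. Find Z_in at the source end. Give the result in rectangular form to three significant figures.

tan(βl) = tan(25.6°) = 0.479
Z_in = Z_0·(Z_L + jZ_0·tanβl)/(Z_0 + jZ_L·tanβl)
     = 50·(147 + j24)/(50 + j70.4)

Z_in ≈ 60.6 − j61.4 Ω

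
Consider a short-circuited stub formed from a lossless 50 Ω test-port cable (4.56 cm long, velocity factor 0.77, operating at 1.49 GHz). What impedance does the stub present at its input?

Z_in ≈ −j176 Ω

λ = v/f = 0.77·c / 1.49 GHz = 0.155 m
βl = 2π·l/λ = 2π × 0.294 = 106°
tan(βl) = -3.51
For a short-circuited stub, Z_in = jZ_0·tan(βl)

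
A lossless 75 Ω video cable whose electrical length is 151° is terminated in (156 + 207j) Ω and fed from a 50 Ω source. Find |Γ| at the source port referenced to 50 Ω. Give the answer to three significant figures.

tan(βl) = -0.554
Z_in = Z_0·(Z_L + jZ_0·tanβl)/(Z_0 + jZ_L·tanβl) = 26.4 + j77.4 Ω
Γ_s = (Z_in − Z_s)/(Z_in + Z_s) = (-23.6 + j77.4)/(76.4 + j77.4), |Γ_s| = 0.744

|Γ| ≈ 0.744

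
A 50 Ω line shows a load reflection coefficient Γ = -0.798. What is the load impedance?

Z_L = Z_0·(1 + Γ)/(1 − Γ) = 50·(0.202)/(1.8)

Z_L ≈ 5.62 Ω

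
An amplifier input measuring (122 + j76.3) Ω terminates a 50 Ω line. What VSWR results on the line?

Γ = (Z_L − Z_0)/(Z_L + Z_0) = (72 + j76.3)/(172 + j76.3)
|Γ| = 105/188 = 0.558
VSWR = (1 + |Γ|)/(1 − |Γ|) = 1.56/0.442

VSWR ≈ 3.52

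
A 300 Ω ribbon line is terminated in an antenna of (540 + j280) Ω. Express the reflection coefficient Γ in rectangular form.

Γ = (Z_L − Z_0)/(Z_L + Z_0) = (240 + j280)/(840 + j280)

Γ ≈ 0.357 + j0.214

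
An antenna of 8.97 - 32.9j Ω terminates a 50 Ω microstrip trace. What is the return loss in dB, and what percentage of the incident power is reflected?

Γ = (-41.03 − j32.9)/(58.97 − j32.9), |Γ| = 0.779
RL = −20·log₁₀(0.779) = 2.17 dB
P_refl/P_inc = |Γ|² = 0.607

RL ≈ 2.17 dB; 60.7% of incident power reflected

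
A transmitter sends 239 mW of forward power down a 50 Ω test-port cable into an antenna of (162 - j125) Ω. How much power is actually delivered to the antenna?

P_delivered ≈ 128 mW

|Γ| = |(112 − j125)/(212 − j125)| = 0.682
|Γ|² = 0.465
P_refl = |Γ|²·P_inc = 111 mW, P_del = (1 − |Γ|²)·P_inc = 128 mW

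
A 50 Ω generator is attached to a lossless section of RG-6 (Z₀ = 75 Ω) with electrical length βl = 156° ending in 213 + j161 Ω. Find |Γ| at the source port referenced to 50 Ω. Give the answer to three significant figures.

tan(βl) = -0.445
Z_in = Z_0·(Z_L + jZ_0·tanβl)/(Z_0 + jZ_L·tanβl) = 47.1 + j95.7 Ω
Γ_s = (Z_in − Z_s)/(Z_in + Z_s) = (-2.94 + j95.7)/(97.1 + j95.7), |Γ_s| = 0.702

|Γ| ≈ 0.702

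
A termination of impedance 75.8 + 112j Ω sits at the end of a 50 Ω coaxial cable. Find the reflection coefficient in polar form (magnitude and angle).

Γ = (Z_L − Z_0)/(Z_L + Z_0) = (25.8 + j112)/(125.8 + j112)
|Γ| = 115/168 = 0.682

Γ ≈ 0.682 ∠ 35.3°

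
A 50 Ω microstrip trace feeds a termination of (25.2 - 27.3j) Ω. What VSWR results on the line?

VSWR ≈ 2.71

Γ = (Z_L − Z_0)/(Z_L + Z_0) = (-24.8 − j27.3)/(75.2 − j27.3)
|Γ| = 36.9/80 = 0.461
VSWR = (1 + |Γ|)/(1 − |Γ|) = 1.46/0.539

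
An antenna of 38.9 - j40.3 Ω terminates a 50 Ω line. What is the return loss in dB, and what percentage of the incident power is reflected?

RL ≈ 7.37 dB; 18.3% of incident power reflected

Γ = (-11.1 − j40.3)/(88.9 − j40.3), |Γ| = 0.428
RL = −20·log₁₀(0.428) = 7.37 dB
P_refl/P_inc = |Γ|² = 0.183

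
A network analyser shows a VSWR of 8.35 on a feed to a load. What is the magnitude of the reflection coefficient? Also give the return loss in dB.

|Γ| = (S − 1)/(S + 1) = (8.35 − 1)/(8.35 + 1) = 7.35/9.35
RL = −20·log₁₀|Γ| = −20·log₁₀(0.786)

|Γ| ≈ 0.786; return loss ≈ 2.09 dB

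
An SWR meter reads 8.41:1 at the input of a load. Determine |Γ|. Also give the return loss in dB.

|Γ| ≈ 0.787; return loss ≈ 2.08 dB

|Γ| = (S − 1)/(S + 1) = (8.41 − 1)/(8.41 + 1) = 7.41/9.41
RL = −20·log₁₀|Γ| = −20·log₁₀(0.787)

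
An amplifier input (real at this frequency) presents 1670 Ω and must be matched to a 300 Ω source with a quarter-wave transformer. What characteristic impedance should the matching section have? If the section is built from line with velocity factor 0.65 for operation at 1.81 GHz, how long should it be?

Z_qwt ≈ 708 Ω; length ≈ 2.69 cm

Z_qwt = √(Z_0·R_L) = √(300 × 1670) = √501000
λ = 0.65·c/f = 0.108 m, so l = λ/4 = 0.0269 m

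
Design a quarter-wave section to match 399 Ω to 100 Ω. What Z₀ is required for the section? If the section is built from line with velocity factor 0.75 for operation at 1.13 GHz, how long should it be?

Z_qwt ≈ 200 Ω; length ≈ 4.98 cm

Z_qwt = √(Z_0·R_L) = √(100 × 399) = √39900
λ = 0.75·c/f = 0.199 m, so l = λ/4 = 0.0498 m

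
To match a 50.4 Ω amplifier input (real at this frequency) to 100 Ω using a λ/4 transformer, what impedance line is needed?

Z_qwt = √(Z_0·R_L) = √(100 × 50.4) = √5040

Z_qwt ≈ 71 Ω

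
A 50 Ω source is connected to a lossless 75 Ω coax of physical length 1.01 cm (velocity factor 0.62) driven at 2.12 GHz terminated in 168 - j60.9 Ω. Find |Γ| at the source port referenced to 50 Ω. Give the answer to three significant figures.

|Γ| ≈ 0.454

λ = v/f = 0.62·c / 2.12 GHz = 0.0877 m
βl = 2π·l/λ = 2π × 0.115 = 41.4°
tan(βl) = 0.883
Z_in = Z_0·(Z_L + jZ_0·tanβl)/(Z_0 + jZ_L·tanβl) = 43.6 − j47.1 Ω
Γ_s = (Z_in − Z_s)/(Z_in + Z_s) = (-6.42 − j47.1)/(93.6 − j47.1), |Γ_s| = 0.454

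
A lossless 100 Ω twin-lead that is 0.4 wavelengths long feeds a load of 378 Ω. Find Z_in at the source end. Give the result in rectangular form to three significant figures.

Z_in ≈ 67.6 + j113 Ω

βl = 2π × 0.4 = 144°
tan(βl) = tan(144°) = -0.727
Z_in = Z_0·(Z_L + jZ_0·tanβl)/(Z_0 + jZ_L·tanβl)
     = 100·(378 − j72.7)/(100 − j275)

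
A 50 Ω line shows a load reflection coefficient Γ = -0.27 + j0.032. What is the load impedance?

Z_L = Z_0·(1 + Γ)/(1 − Γ) = 50·(0.73 + j0.032)/(1.27 − j0.032)

Z_L ≈ 28.7 + j1.98 Ω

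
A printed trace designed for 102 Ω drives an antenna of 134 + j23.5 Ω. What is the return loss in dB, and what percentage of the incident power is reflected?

Γ = (32 + j23.5)/(236 + j23.5), |Γ| = 0.167
RL = −20·log₁₀(0.167) = 15.5 dB
P_refl/P_inc = |Γ|² = 0.028

RL ≈ 15.5 dB; 2.8% of incident power reflected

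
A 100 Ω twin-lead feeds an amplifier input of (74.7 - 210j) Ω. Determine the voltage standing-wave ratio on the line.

VSWR ≈ 7.86

Γ = (Z_L − Z_0)/(Z_L + Z_0) = (-25.3 − j210)/(174.7 − j210)
|Γ| = 212/273 = 0.774
VSWR = (1 + |Γ|)/(1 − |Γ|) = 1.77/0.226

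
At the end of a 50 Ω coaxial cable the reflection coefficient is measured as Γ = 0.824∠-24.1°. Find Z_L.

Z_L ≈ 91.9 − j193 Ω

Z_L = Z_0·(1 + Γ)/(1 − Γ) = 50·(1.75 − j0.336)/(0.248 + j0.336)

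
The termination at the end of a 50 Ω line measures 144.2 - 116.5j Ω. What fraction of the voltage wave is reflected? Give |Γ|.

|Γ| ≈ 0.662

Γ = (Z_L − Z_0)/(Z_L + Z_0) = (94.2 − j116.5)/(194.2 − j116.5)
|Γ| = 150/226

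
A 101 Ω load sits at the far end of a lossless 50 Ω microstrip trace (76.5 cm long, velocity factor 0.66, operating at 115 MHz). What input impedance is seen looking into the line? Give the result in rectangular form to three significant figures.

λ = v/f = 0.66·c / 115 MHz = 1.72 m
βl = 2π·l/λ = 2π × 0.444 = 160°
tan(βl) = tan(160°) = -0.365
Z_in = Z_0·(Z_L + jZ_0·tanβl)/(Z_0 + jZ_L·tanβl)
     = 50·(101 − j18.2)/(50 − j36.9)

Z_in ≈ 74.2 + j36.4 Ω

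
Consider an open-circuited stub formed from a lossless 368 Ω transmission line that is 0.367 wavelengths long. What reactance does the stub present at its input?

X_in ≈ 333 Ω (inductive)

βl = 2π × 0.367 = 132°
tan(βl) = -1.11
For an open-circuited stub, Z_in = −jZ_0·cot(βl) = −jZ_0/tan(βl)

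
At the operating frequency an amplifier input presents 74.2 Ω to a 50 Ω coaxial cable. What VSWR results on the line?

VSWR ≈ 1.48

For a purely resistive load, VSWR = R_L/Z_0 or Z_0/R_L (whichever > 1) = 74.2/50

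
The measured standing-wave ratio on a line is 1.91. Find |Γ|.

|Γ| ≈ 0.313

|Γ| = (S − 1)/(S + 1) = (1.91 − 1)/(1.91 + 1) = 0.91/2.91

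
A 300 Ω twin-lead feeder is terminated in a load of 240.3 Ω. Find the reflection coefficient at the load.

Γ = -0.11

Γ = (Z_L − Z_0)/(Z_L + Z_0) = (240.3 − 300)/(240.3 + 300) = -59.7/540.3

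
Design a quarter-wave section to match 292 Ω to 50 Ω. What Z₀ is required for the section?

Z_qwt = √(Z_0·R_L) = √(50 × 292) = √14600

Z_qwt ≈ 121 Ω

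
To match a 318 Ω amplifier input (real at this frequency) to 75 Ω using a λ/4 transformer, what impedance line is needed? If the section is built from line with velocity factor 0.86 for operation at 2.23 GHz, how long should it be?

Z_qwt ≈ 154 Ω; length ≈ 2.89 cm

Z_qwt = √(Z_0·R_L) = √(75 × 318) = √23850
λ = 0.86·c/f = 0.116 m, so l = λ/4 = 0.0289 m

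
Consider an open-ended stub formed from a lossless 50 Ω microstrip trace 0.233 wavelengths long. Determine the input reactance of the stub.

X_in ≈ -5.36 Ω (capacitive)

βl = 2π × 0.233 = 83.9°
tan(βl) = 9.33
For an open-ended stub, Z_in = −jZ_0·cot(βl) = −jZ_0/tan(βl)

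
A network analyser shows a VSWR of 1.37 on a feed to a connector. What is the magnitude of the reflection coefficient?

|Γ| ≈ 0.156

|Γ| = (S − 1)/(S + 1) = (1.37 − 1)/(1.37 + 1) = 0.37/2.37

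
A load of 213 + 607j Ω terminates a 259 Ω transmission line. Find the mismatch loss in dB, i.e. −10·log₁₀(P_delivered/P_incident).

mismatch loss ≈ 4.28 dB

Γ = (-46 + j607)/(472 + j607), |Γ| = 0.792
|Γ|² = 0.627, so P_del/P_inc = 1 − |Γ|² = 0.373
ML = −10·log₁₀(1 − |Γ|²)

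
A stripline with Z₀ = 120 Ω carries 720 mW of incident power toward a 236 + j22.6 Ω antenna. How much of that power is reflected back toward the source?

P_reflected ≈ 79 mW

|Γ| = |(116 + j22.6)/(356 + j22.6)| = 0.331
|Γ|² = 0.11
P_refl = |Γ|²·P_inc = 79 mW, P_del = (1 − |Γ|²)·P_inc = 641 mW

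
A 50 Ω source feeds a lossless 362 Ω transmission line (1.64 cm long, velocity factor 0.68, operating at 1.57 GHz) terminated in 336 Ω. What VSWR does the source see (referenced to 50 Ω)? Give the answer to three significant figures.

VSWR ≈ 7.27

λ = v/f = 0.68·c / 1.57 GHz = 0.13 m
βl = 2π·l/λ = 2π × 0.126 = 45.4°
tan(βl) = 1.02
Z_in = Z_0·(Z_L + jZ_0·tanβl)/(Z_0 + jZ_L·tanβl) = 361 + j27 Ω
Γ_s = (Z_in − Z_s)/(Z_in + Z_s) = (311 + j27)/(411 + j27), |Γ_s| = 0.758
VSWR = (1 + |Γ_s|)/(1 − |Γ_s|)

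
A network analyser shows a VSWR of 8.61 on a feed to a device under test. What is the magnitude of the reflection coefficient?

|Γ| = (S − 1)/(S + 1) = (8.61 − 1)/(8.61 + 1) = 7.61/9.61

|Γ| ≈ 0.792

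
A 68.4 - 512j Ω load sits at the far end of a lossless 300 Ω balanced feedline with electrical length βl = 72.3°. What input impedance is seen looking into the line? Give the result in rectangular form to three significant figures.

Z_in ≈ 18.1 + j65.4 Ω

tan(βl) = tan(72.3°) = 3.13
Z_in = Z_0·(Z_L + jZ_0·tanβl)/(Z_0 + jZ_L·tanβl)
     = 300·(68.4 + j428)/(1900 + j214)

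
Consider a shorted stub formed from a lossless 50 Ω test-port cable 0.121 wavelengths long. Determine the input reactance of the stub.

βl = 2π × 0.121 = 43.6°
tan(βl) = 0.951
For a shorted stub, Z_in = jZ_0·tan(βl)

X_in ≈ 47.5 Ω (inductive)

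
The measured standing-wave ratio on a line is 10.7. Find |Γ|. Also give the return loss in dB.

|Γ| ≈ 0.829; return loss ≈ 1.63 dB

|Γ| = (S − 1)/(S + 1) = (10.7 − 1)/(10.7 + 1) = 9.7/11.7
RL = −20·log₁₀|Γ| = −20·log₁₀(0.829)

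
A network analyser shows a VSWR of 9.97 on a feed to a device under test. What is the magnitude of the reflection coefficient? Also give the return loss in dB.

|Γ| ≈ 0.818; return loss ≈ 1.75 dB

|Γ| = (S − 1)/(S + 1) = (9.97 − 1)/(9.97 + 1) = 8.97/11
RL = −20·log₁₀|Γ| = −20·log₁₀(0.818)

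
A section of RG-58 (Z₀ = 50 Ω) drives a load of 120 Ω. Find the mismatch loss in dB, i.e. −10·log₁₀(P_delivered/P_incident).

mismatch loss ≈ 0.807 dB

Γ = (120 − 50)/(120 + 50) = 0.412
|Γ|² = 0.17, so P_del/P_inc = 1 − |Γ|² = 0.83
ML = −10·log₁₀(1 − |Γ|²)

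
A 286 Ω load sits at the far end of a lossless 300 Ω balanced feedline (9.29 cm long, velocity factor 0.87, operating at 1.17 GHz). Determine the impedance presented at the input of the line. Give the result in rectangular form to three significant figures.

Z_in ≈ 293 − j12.1 Ω

λ = v/f = 0.87·c / 1.17 GHz = 0.223 m
βl = 2π·l/λ = 2π × 0.416 = 150°
tan(βl) = tan(150°) = -0.579
Z_in = Z_0·(Z_L + jZ_0·tanβl)/(Z_0 + jZ_L·tanβl)
     = 300·(286 − j174)/(300 − j166)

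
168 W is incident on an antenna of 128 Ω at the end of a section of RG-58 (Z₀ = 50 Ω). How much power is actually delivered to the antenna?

Γ = (128 − 50)/(128 + 50) = 0.438
|Γ|² = 0.192
P_refl = |Γ|²·P_inc = 32.3 W, P_del = (1 − |Γ|²)·P_inc = 136 W

P_delivered ≈ 136 W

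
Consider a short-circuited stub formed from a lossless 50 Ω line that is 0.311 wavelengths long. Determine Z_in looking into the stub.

Z_in ≈ −j124 Ω

βl = 2π × 0.311 = 112°
tan(βl) = -2.48
For a short-circuited stub, Z_in = jZ_0·tan(βl)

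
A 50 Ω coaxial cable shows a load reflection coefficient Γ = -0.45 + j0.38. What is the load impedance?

Z_L = Z_0·(1 + Γ)/(1 − Γ) = 50·(0.55 + j0.38)/(1.45 − j0.38)

Z_L ≈ 14.5 + j16.9 Ω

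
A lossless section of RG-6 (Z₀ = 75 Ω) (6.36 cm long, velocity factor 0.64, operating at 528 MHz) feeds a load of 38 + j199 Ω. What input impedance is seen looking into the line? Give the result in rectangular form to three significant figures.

λ = v/f = 0.64·c / 528 MHz = 0.364 m
βl = 2π·l/λ = 2π × 0.175 = 63°
tan(βl) = tan(63°) = 1.96
Z_in = Z_0·(Z_L + jZ_0·tanβl)/(Z_0 + jZ_L·tanβl)
     = 75·(38 + j346)/(-315 + j74.5)

Z_in ≈ 9.88 − j80.1 Ω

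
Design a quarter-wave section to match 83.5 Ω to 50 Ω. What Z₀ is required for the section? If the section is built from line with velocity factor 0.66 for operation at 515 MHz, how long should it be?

Z_qwt = √(Z_0·R_L) = √(50 × 83.5) = √4175
λ = 0.66·c/f = 0.384 m, so l = λ/4 = 0.0961 m

Z_qwt ≈ 64.6 Ω; length ≈ 9.61 cm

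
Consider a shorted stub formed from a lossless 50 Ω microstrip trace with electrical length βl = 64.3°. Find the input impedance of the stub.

Z_in ≈ +j104 Ω

tan(βl) = 2.08
For a shorted stub, Z_in = jZ_0·tan(βl)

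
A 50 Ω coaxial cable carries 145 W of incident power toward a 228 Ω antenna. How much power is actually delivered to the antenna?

Γ = (228 − 50)/(228 + 50) = 0.64
|Γ|² = 0.41
P_refl = |Γ|²·P_inc = 59.4 W, P_del = (1 − |Γ|²)·P_inc = 85.6 W

P_delivered ≈ 85.6 W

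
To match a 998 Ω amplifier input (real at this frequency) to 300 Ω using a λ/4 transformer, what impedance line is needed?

Z_qwt = √(Z_0·R_L) = √(300 × 998) = √299400

Z_qwt ≈ 547 Ω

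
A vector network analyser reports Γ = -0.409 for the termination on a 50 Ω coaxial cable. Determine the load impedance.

Z_L = Z_0·(1 + Γ)/(1 − Γ) = 50·(0.591)/(1.41)

Z_L ≈ 21 Ω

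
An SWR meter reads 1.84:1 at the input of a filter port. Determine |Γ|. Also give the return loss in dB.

|Γ| = (S − 1)/(S + 1) = (1.84 − 1)/(1.84 + 1) = 0.84/2.84
RL = −20·log₁₀|Γ| = −20·log₁₀(0.296)

|Γ| ≈ 0.296; return loss ≈ 10.6 dB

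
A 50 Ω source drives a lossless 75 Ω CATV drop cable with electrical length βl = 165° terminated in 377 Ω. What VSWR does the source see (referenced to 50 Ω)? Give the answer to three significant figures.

VSWR ≈ 7.27

tan(βl) = -0.268
Z_in = Z_0·(Z_L + jZ_0·tanβl)/(Z_0 + jZ_L·tanβl) = 144 + j173 Ω
Γ_s = (Z_in − Z_s)/(Z_in + Z_s) = (93.6 + j173)/(194 + j173), |Γ_s| = 0.758
VSWR = (1 + |Γ_s|)/(1 − |Γ_s|)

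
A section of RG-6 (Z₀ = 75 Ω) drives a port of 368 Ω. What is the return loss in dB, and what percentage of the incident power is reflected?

Γ = (368 − 75)/(368 + 75) = 0.661
RL = −20·log₁₀(0.661) = 3.59 dB
P_refl/P_inc = |Γ|² = 0.437

RL ≈ 3.59 dB; 43.7% of incident power reflected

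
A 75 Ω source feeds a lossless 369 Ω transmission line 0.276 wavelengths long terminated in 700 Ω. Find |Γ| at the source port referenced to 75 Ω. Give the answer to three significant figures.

βl = 2π × 0.276 = 99.4°
tan(βl) = -6.07
Z_in = Z_0·(Z_L + jZ_0·tanβl)/(Z_0 + jZ_L·tanβl) = 198 + j43.6 Ω
Γ_s = (Z_in − Z_s)/(Z_in + Z_s) = (123 + j43.6)/(273 + j43.6), |Γ_s| = 0.473

|Γ| ≈ 0.473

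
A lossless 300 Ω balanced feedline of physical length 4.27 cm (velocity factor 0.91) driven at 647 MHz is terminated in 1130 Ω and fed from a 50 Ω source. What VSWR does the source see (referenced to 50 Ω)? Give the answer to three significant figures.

λ = v/f = 0.91·c / 647 MHz = 0.422 m
βl = 2π·l/λ = 2π × 0.101 = 36.4°
tan(βl) = 0.738
Z_in = Z_0·(Z_L + jZ_0·tanβl)/(Z_0 + jZ_L·tanβl) = 200 − j335 Ω
Γ_s = (Z_in − Z_s)/(Z_in + Z_s) = (150 − j335)/(250 − j335), |Γ_s| = 0.878
VSWR = (1 + |Γ_s|)/(1 − |Γ_s|)

VSWR ≈ 15.4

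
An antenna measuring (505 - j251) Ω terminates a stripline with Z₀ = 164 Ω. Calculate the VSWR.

VSWR ≈ 3.91

Γ = (Z_L − Z_0)/(Z_L + Z_0) = (341 − j251)/(669 − j251)
|Γ| = 423/715 = 0.593
VSWR = (1 + |Γ|)/(1 − |Γ|) = 1.59/0.407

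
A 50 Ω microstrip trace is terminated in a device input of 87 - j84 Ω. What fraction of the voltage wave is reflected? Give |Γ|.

|Γ| ≈ 0.571

Γ = (Z_L − Z_0)/(Z_L + Z_0) = (37 − j84)/(137 − j84)
|Γ| = 91.8/161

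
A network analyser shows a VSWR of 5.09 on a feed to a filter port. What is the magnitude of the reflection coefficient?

|Γ| ≈ 0.672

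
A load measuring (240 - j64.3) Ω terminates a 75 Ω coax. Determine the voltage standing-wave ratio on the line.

VSWR ≈ 3.45

Γ = (Z_L − Z_0)/(Z_L + Z_0) = (165 − j64.3)/(315 − j64.3)
|Γ| = 177/321 = 0.551
VSWR = (1 + |Γ|)/(1 − |Γ|) = 1.55/0.449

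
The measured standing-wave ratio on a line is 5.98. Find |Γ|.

|Γ| ≈ 0.713

|Γ| = (S − 1)/(S + 1) = (5.98 − 1)/(5.98 + 1) = 4.98/6.98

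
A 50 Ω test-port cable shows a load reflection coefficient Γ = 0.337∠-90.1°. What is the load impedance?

Z_L = Z_0·(1 + Γ)/(1 − Γ) = 50·(0.999 − j0.337)/(1 + j0.337)

Z_L ≈ 39.8 − j30.2 Ω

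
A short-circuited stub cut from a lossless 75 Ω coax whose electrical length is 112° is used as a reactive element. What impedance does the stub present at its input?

tan(βl) = -2.48
For a short-circuited stub, Z_in = jZ_0·tan(βl)

Z_in ≈ −j186 Ω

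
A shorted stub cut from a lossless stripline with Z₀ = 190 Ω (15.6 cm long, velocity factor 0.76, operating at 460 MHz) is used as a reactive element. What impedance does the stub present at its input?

λ = v/f = 0.76·c / 460 MHz = 0.496 m
βl = 2π·l/λ = 2π × 0.315 = 113°
tan(βl) = -2.32
For a shorted stub, Z_in = jZ_0·tan(βl)

Z_in ≈ −j441 Ω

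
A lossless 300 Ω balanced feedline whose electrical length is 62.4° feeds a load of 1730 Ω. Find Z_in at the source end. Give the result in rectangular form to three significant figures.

tan(βl) = tan(62.4°) = 1.91
Z_in = Z_0·(Z_L + jZ_0·tanβl)/(Z_0 + jZ_L·tanβl)
     = 300·(1730 + j574)/(300 + j3310)

Z_in ≈ 65.7 − j151 Ω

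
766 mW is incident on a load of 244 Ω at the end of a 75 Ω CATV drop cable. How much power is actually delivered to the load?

P_delivered ≈ 551 mW

Γ = (244 − 75)/(244 + 75) = 0.53
|Γ|² = 0.281
P_refl = |Γ|²·P_inc = 215 mW, P_del = (1 − |Γ|²)·P_inc = 551 mW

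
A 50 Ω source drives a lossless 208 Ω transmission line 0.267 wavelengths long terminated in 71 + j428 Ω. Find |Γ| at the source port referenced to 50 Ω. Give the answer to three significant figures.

|Γ| ≈ 0.827

βl = 2π × 0.267 = 96.1°
tan(βl) = -9.33
Z_in = Z_0·(Z_L + jZ_0·tanβl)/(Z_0 + jZ_L·tanβl) = 15 − j72.5 Ω
Γ_s = (Z_in − Z_s)/(Z_in + Z_s) = (-35 − j72.5)/(65 − j72.5), |Γ_s| = 0.827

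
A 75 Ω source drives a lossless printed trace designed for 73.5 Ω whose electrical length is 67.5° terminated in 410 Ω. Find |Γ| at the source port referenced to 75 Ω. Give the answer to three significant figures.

|Γ| ≈ 0.7

tan(βl) = 2.41
Z_in = Z_0·(Z_L + jZ_0·tanβl)/(Z_0 + jZ_L·tanβl) = 15.4 − j29.3 Ω
Γ_s = (Z_in − Z_s)/(Z_in + Z_s) = (-59.6 − j29.3)/(90.4 − j29.3), |Γ_s| = 0.7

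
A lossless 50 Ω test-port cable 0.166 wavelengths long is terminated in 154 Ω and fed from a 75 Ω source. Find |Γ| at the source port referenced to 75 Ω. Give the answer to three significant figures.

|Γ| ≈ 0.6

βl = 2π × 0.166 = 59.8°
tan(βl) = 1.72
Z_in = Z_0·(Z_L + jZ_0·tanβl)/(Z_0 + jZ_L·tanβl) = 21 − j25.2 Ω
Γ_s = (Z_in − Z_s)/(Z_in + Z_s) = (-54 − j25.2)/(96 − j25.2), |Γ_s| = 0.6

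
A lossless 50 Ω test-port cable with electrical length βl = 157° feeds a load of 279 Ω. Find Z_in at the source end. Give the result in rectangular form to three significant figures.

Z_in ≈ 49.8 + j96.8 Ω

tan(βl) = tan(157°) = -0.424
Z_in = Z_0·(Z_L + jZ_0·tanβl)/(Z_0 + jZ_L·tanβl)
     = 50·(279 − j21.2)/(50 − j118)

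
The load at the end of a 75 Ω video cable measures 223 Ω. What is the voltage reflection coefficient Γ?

Γ = 0.497

Γ = (Z_L − Z_0)/(Z_L + Z_0) = (223 − 75)/(223 + 75) = 148/298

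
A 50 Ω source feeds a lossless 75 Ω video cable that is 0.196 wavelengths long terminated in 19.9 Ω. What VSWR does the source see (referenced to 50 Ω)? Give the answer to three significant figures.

VSWR ≈ 5.32

βl = 2π × 0.196 = 70.6°
tan(βl) = 2.83
Z_in = Z_0·(Z_L + jZ_0·tanβl)/(Z_0 + jZ_L·tanβl) = 115 + j126 Ω
Γ_s = (Z_in − Z_s)/(Z_in + Z_s) = (64.8 + j126)/(165 + j126), |Γ_s| = 0.683
VSWR = (1 + |Γ_s|)/(1 − |Γ_s|)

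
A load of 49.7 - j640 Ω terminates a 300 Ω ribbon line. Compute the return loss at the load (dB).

RL ≈ 0.516 dB

Γ = (-250.3 − j640)/(349.7 − j640), |Γ| = 0.942
RL = −20·log₁₀|Γ| = −20·log₁₀(0.942)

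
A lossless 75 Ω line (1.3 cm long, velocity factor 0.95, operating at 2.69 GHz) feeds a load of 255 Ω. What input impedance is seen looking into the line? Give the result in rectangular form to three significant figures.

Z_in ≈ 41.6 − j64.6 Ω

λ = v/f = 0.95·c / 2.69 GHz = 0.106 m
βl = 2π·l/λ = 2π × 0.123 = 44.2°
tan(βl) = tan(44.2°) = 0.972
Z_in = Z_0·(Z_L + jZ_0·tanβl)/(Z_0 + jZ_L·tanβl)
     = 75·(255 + j72.9)/(75 + j248)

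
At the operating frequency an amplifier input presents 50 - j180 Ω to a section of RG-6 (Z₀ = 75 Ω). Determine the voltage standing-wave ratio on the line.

Γ = (Z_L − Z_0)/(Z_L + Z_0) = (-25 − j180)/(125 − j180)
|Γ| = 182/219 = 0.829
VSWR = (1 + |Γ|)/(1 − |Γ|) = 1.83/0.171

VSWR ≈ 10.7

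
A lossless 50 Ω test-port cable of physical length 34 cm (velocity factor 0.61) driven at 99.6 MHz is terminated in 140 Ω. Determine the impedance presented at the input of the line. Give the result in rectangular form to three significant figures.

Z_in ≈ 20.7 − j18.4 Ω

λ = v/f = 0.61·c / 99.6 MHz = 1.84 m
βl = 2π·l/λ = 2π × 0.185 = 66.6°
tan(βl) = tan(66.6°) = 2.31
Z_in = Z_0·(Z_L + jZ_0·tanβl)/(Z_0 + jZ_L·tanβl)
     = 50·(140 + j116)/(50 + j324)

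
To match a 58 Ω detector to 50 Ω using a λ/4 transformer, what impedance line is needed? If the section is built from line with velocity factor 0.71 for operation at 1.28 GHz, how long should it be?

Z_qwt ≈ 53.9 Ω; length ≈ 4.16 cm

Z_qwt = √(Z_0·R_L) = √(50 × 58) = √2900
λ = 0.71·c/f = 0.166 m, so l = λ/4 = 0.0416 m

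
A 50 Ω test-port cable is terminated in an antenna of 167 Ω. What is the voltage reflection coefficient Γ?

Γ = 0.539

Γ = (Z_L − Z_0)/(Z_L + Z_0) = (167 − 50)/(167 + 50) = 117/217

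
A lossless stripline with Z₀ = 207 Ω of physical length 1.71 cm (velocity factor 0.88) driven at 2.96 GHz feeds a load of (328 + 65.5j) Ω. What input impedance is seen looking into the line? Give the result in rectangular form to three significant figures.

λ = v/f = 0.88·c / 2.96 GHz = 0.0892 m
βl = 2π·l/λ = 2π × 0.192 = 69°
tan(βl) = tan(69°) = 2.61
Z_in = Z_0·(Z_L + jZ_0·tanβl)/(Z_0 + jZ_L·tanβl)
     = 207·(328 + j605)/(36.2 + j855)

Z_in ≈ 150 − j73 Ω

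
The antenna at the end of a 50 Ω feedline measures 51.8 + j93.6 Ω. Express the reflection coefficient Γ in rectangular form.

Γ = (Z_L − Z_0)/(Z_L + Z_0) = (1.8 + j93.6)/(101.8 + j93.6)

Γ ≈ 0.468 + j0.489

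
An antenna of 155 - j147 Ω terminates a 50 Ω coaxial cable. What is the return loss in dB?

Γ = (105 − j147)/(205 − j147), |Γ| = 0.716
RL = −20·log₁₀|Γ| = −20·log₁₀(0.716)

RL ≈ 2.9 dB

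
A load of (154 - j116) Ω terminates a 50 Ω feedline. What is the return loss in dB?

Γ = (104 − j116)/(204 − j116), |Γ| = 0.664
RL = −20·log₁₀|Γ| = −20·log₁₀(0.664)

RL ≈ 3.56 dB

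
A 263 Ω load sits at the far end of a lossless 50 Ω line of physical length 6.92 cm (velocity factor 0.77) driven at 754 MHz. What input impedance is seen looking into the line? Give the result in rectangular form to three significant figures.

Z_in ≈ 9.72 − j7.36 Ω

λ = v/f = 0.77·c / 754 MHz = 0.306 m
βl = 2π·l/λ = 2π × 0.226 = 81.3°
tan(βl) = tan(81.3°) = 6.55
Z_in = Z_0·(Z_L + jZ_0·tanβl)/(Z_0 + jZ_L·tanβl)
     = 50·(263 + j327)/(50 + j1720)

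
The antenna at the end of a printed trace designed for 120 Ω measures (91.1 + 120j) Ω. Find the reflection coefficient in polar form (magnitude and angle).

Γ = (Z_L − Z_0)/(Z_L + Z_0) = (-28.9 + j120)/(211.1 + j120)
|Γ| = 123/243 = 0.508

Γ ≈ 0.508 ∠ 73.9°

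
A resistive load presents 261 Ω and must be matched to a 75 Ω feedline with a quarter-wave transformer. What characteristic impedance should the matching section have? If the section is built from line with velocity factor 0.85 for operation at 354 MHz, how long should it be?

Z_qwt = √(Z_0·R_L) = √(75 × 261) = √19580
λ = 0.85·c/f = 0.72 m, so l = λ/4 = 0.18 m

Z_qwt ≈ 140 Ω; length ≈ 18 cm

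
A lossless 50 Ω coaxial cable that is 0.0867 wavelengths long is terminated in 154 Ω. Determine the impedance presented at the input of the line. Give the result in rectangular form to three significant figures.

βl = 2π × 0.0867 = 31.2°
tan(βl) = tan(31.2°) = 0.606
Z_in = Z_0·(Z_L + jZ_0·tanβl)/(Z_0 + jZ_L·tanβl)
     = 50·(154 + j30.3)/(50 + j93.3)

Z_in ≈ 47 − j57.4 Ω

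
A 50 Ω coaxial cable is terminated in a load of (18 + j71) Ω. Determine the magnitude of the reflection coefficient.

Γ = (Z_L − Z_0)/(Z_L + Z_0) = (-32 + j71)/(68 + j71)
|Γ| = 77.9/98.3

|Γ| ≈ 0.792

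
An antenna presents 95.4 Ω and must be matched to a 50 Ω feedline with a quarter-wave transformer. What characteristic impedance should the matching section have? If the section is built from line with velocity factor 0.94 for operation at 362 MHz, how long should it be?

Z_qwt ≈ 69.1 Ω; length ≈ 19.5 cm

Z_qwt = √(Z_0·R_L) = √(50 × 95.4) = √4770
λ = 0.94·c/f = 0.779 m, so l = λ/4 = 0.195 m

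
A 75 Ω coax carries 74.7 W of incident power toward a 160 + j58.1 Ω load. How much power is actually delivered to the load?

P_delivered ≈ 61.2 W

|Γ| = |(85 + j58.1)/(235 + j58.1)| = 0.425
|Γ|² = 0.181
P_refl = |Γ|²·P_inc = 13.5 W, P_del = (1 − |Γ|²)·P_inc = 61.2 W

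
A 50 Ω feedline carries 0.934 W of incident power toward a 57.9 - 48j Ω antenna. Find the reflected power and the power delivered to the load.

|Γ| = |(7.9 − j48)/(107.9 − j48)| = 0.412
|Γ|² = 0.17
P_refl = |Γ|²·P_inc = 0.158 W, P_del = (1 − |Γ|²)·P_inc = 0.776 W

P_reflected ≈ 0.158 W; P_delivered ≈ 0.776 W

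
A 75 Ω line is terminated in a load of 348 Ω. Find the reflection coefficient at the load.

Γ = (Z_L − Z_0)/(Z_L + Z_0) = (348 − 75)/(348 + 75) = 273/423

Γ = 0.645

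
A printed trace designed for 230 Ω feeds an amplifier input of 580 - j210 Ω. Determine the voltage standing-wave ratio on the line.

Γ = (Z_L − Z_0)/(Z_L + Z_0) = (350 − j210)/(810 − j210)
|Γ| = 408/837 = 0.488
VSWR = (1 + |Γ|)/(1 − |Γ|) = 1.49/0.512

VSWR ≈ 2.9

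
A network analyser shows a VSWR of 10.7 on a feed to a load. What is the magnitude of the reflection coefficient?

|Γ| ≈ 0.829

|Γ| = (S − 1)/(S + 1) = (10.7 − 1)/(10.7 + 1) = 9.7/11.7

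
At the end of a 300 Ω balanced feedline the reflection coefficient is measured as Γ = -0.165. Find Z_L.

Z_L ≈ 215 Ω

Z_L = Z_0·(1 + Γ)/(1 − Γ) = 300·(0.835)/(1.17)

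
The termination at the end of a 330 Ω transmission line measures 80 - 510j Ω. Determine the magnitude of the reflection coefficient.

|Γ| ≈ 0.868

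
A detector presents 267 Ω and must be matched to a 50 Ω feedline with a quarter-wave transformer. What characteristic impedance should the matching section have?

Z_qwt = √(Z_0·R_L) = √(50 × 267) = √13350

Z_qwt ≈ 116 Ω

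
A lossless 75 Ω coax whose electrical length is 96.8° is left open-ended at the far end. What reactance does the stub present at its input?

tan(βl) = -8.39
For an open-ended stub, Z_in = −jZ_0·cot(βl) = −jZ_0/tan(βl)

X_in ≈ 8.94 Ω (inductive)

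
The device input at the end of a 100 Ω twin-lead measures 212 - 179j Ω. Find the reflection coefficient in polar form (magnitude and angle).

Γ ≈ 0.587 ∠ -28.1°

Γ = (Z_L − Z_0)/(Z_L + Z_0) = (112 − j179)/(312 − j179)
|Γ| = 211/360 = 0.587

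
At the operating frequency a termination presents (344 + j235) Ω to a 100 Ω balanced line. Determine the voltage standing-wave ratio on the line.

Γ = (Z_L − Z_0)/(Z_L + Z_0) = (244 + j235)/(444 + j235)
|Γ| = 339/502 = 0.674
VSWR = (1 + |Γ|)/(1 − |Γ|) = 1.67/0.326

VSWR ≈ 5.14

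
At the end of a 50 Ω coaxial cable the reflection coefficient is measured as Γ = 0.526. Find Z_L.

Z_L = Z_0·(1 + Γ)/(1 − Γ) = 50·(1.53)/(0.474)

Z_L ≈ 161 Ω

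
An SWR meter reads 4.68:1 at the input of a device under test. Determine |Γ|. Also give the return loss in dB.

|Γ| = (S − 1)/(S + 1) = (4.68 − 1)/(4.68 + 1) = 3.68/5.68
RL = −20·log₁₀|Γ| = −20·log₁₀(0.648)

|Γ| ≈ 0.648; return loss ≈ 3.77 dB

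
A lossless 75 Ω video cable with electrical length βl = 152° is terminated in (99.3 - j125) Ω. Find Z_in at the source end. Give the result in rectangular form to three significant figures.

Z_in ≈ 250 + j101 Ω

tan(βl) = tan(152°) = -0.532
Z_in = Z_0·(Z_L + jZ_0·tanβl)/(Z_0 + jZ_L·tanβl)
     = 75·(99.3 − j165)/(8.54 − j52.8)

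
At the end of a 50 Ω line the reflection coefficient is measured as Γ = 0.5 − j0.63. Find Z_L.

Z_L = Z_0·(1 + Γ)/(1 − Γ) = 50·(1.5 − j0.63)/(0.5 + j0.63)

Z_L ≈ 27.3 − j97.4 Ω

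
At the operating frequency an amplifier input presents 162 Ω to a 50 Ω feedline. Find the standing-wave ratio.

Γ = (162 − 50)/(162 + 50) = 0.528
VSWR = (1 + 0.528)/(1 − 0.528)

VSWR ≈ 3.24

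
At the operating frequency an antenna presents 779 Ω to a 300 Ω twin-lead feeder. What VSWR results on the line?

VSWR ≈ 2.6

Γ = (779 − 300)/(779 + 300) = 0.444
VSWR = (1 + 0.444)/(1 − 0.444)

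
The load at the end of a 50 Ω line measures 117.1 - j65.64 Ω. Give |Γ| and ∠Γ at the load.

Γ = (Z_L − Z_0)/(Z_L + Z_0) = (67.1 − j65.64)/(167.1 − j65.64)
|Γ| = 93.9/180 = 0.523

Γ ≈ 0.523 ∠ -22.9°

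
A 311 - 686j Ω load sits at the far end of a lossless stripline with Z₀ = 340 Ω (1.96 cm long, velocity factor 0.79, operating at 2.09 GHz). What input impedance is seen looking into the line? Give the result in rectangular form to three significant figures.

Z_in ≈ 54.3 − j27.9 Ω

λ = v/f = 0.79·c / 2.09 GHz = 0.113 m
βl = 2π·l/λ = 2π × 0.173 = 62.2°
tan(βl) = tan(62.2°) = 1.9
Z_in = Z_0·(Z_L + jZ_0·tanβl)/(Z_0 + jZ_L·tanβl)
     = 340·(311 − j40.5)/(1640 + j590)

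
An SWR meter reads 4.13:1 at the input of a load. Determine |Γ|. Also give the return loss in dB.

|Γ| ≈ 0.61; return loss ≈ 4.29 dB

|Γ| = (S − 1)/(S + 1) = (4.13 − 1)/(4.13 + 1) = 3.13/5.13
RL = −20·log₁₀|Γ| = −20·log₁₀(0.61)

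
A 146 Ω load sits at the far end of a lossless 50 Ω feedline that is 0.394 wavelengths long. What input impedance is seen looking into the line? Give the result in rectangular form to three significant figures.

βl = 2π × 0.394 = 142°
tan(βl) = tan(142°) = -0.786
Z_in = Z_0·(Z_L + jZ_0·tanβl)/(Z_0 + jZ_L·tanβl)
     = 50·(146 − j39.3)/(50 − j115)

Z_in ≈ 37.7 + j47.2 Ω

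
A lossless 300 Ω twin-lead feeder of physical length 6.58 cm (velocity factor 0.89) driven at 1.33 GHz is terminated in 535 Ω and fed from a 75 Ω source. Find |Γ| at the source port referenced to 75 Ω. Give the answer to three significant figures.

λ = v/f = 0.89·c / 1.33 GHz = 0.201 m
βl = 2π·l/λ = 2π × 0.328 = 118°
tan(βl) = -1.88
Z_in = Z_0·(Z_L + jZ_0·tanβl)/(Z_0 + jZ_L·tanβl) = 198 + j100 Ω
Γ_s = (Z_in − Z_s)/(Z_in + Z_s) = (123 + j100)/(273 + j100), |Γ_s| = 0.546

|Γ| ≈ 0.546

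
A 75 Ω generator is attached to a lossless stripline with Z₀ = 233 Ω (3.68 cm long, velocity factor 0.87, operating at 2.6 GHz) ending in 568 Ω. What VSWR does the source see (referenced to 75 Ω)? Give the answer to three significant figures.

VSWR ≈ 4.35

λ = v/f = 0.87·c / 2.6 GHz = 0.1 m
βl = 2π·l/λ = 2π × 0.367 = 132°
tan(βl) = -1.11
Z_in = Z_0·(Z_L + jZ_0·tanβl)/(Z_0 + jZ_L·tanβl) = 152 + j153 Ω
Γ_s = (Z_in − Z_s)/(Z_in + Z_s) = (77.2 + j153)/(227 + j153), |Γ_s| = 0.627
VSWR = (1 + |Γ_s|)/(1 − |Γ_s|)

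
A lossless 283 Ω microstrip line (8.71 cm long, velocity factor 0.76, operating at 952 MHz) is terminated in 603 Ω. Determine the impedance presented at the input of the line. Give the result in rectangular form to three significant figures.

λ = v/f = 0.76·c / 952 MHz = 0.239 m
βl = 2π·l/λ = 2π × 0.364 = 131°
tan(βl) = tan(131°) = -1.15
Z_in = Z_0·(Z_L + jZ_0·tanβl)/(Z_0 + jZ_L·tanβl)
     = 283·(603 − j326)/(283 − j696)

Z_in ≈ 200 + j164 Ω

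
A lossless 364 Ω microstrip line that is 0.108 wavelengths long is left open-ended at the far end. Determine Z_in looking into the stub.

βl = 2π × 0.108 = 38.9°
tan(βl) = 0.806
For an open-ended stub, Z_in = −jZ_0·cot(βl) = −jZ_0/tan(βl)

Z_in ≈ −j451 Ω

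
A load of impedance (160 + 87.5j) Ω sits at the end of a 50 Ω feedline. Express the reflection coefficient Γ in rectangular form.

Γ ≈ 0.594 + j0.169

Γ = (Z_L − Z_0)/(Z_L + Z_0) = (110 + j87.5)/(210 + j87.5)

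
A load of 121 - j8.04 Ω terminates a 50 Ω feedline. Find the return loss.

Γ = (71 − j8.04)/(171 − j8.04), |Γ| = 0.417
RL = −20·log₁₀|Γ| = −20·log₁₀(0.417)

RL ≈ 7.59 dB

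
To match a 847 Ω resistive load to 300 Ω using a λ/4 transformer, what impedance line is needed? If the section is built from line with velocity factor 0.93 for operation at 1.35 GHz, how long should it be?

Z_qwt ≈ 504 Ω; length ≈ 5.17 cm

Z_qwt = √(Z_0·R_L) = √(300 × 847) = √254100
λ = 0.93·c/f = 0.207 m, so l = λ/4 = 0.0517 m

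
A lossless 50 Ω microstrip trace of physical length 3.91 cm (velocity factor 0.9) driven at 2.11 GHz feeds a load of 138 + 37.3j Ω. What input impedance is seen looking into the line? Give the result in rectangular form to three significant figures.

Z_in ≈ 17.7 + j11.1 Ω

λ = v/f = 0.9·c / 2.11 GHz = 0.128 m
βl = 2π·l/λ = 2π × 0.306 = 110°
tan(βl) = tan(110°) = -2.75
Z_in = Z_0·(Z_L + jZ_0·tanβl)/(Z_0 + jZ_L·tanβl)
     = 50·(138 − j100)/(152 − j379)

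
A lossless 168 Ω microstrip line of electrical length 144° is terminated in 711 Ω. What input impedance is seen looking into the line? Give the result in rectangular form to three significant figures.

Z_in ≈ 104 + j197 Ω

tan(βl) = tan(144°) = -0.727
Z_in = Z_0·(Z_L + jZ_0·tanβl)/(Z_0 + jZ_L·tanβl)
     = 168·(711 − j122)/(168 − j517)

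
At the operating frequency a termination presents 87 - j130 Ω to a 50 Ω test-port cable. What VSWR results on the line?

VSWR ≈ 6.03

Γ = (Z_L − Z_0)/(Z_L + Z_0) = (37 − j130)/(137 − j130)
|Γ| = 135/189 = 0.716
VSWR = (1 + |Γ|)/(1 − |Γ|) = 1.72/0.284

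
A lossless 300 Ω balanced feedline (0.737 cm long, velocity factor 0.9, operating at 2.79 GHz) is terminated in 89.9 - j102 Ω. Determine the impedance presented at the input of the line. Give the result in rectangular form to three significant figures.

λ = v/f = 0.9·c / 2.79 GHz = 0.0968 m
βl = 2π·l/λ = 2π × 0.0762 = 27.4°
tan(βl) = tan(27.4°) = 0.519
Z_in = Z_0·(Z_L + jZ_0·tanβl)/(Z_0 + jZ_L·tanβl)
     = 300·(89.9 + j53.6)/(353 + j46.6)

Z_in ≈ 81 + j34.9 Ω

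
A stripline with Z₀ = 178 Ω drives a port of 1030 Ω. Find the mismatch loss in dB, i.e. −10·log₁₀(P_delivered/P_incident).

Γ = (1030 − 178)/(1030 + 178) = 0.705
|Γ|² = 0.497, so P_del/P_inc = 1 − |Γ|² = 0.503
ML = −10·log₁₀(1 − |Γ|²)

mismatch loss ≈ 2.99 dB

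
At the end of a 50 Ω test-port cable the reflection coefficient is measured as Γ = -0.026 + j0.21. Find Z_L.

Z_L = Z_0·(1 + Γ)/(1 − Γ) = 50·(0.974 + j0.21)/(1.03 − j0.21)

Z_L ≈ 43.5 + j19.1 Ω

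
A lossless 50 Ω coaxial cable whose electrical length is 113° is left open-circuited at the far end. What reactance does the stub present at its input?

tan(βl) = -2.36
For an open-circuited stub, Z_in = −jZ_0·cot(βl) = −jZ_0/tan(βl)

X_in ≈ 21.2 Ω (inductive)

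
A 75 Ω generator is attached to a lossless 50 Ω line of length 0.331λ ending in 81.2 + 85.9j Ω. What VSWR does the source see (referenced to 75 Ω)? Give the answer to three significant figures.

VSWR ≈ 5.58

βl = 2π × 0.331 = 119°
tan(βl) = -1.79
Z_in = Z_0·(Z_L + jZ_0·tanβl)/(Z_0 + jZ_L·tanβl) = 13.6 + j8.81 Ω
Γ_s = (Z_in − Z_s)/(Z_in + Z_s) = (-61.4 + j8.81)/(88.6 + j8.81), |Γ_s| = 0.696
VSWR = (1 + |Γ_s|)/(1 − |Γ_s|)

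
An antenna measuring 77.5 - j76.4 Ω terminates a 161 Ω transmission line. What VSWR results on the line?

VSWR ≈ 2.65

Γ = (Z_L − Z_0)/(Z_L + Z_0) = (-83.5 − j76.4)/(238.5 − j76.4)
|Γ| = 113/250 = 0.452
VSWR = (1 + |Γ|)/(1 − |Γ|) = 1.45/0.548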